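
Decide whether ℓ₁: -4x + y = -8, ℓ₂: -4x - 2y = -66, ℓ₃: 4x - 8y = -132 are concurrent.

Lines aᵢx + bᵢy = cᵢ with pairwise distinct directions are concurrent exactly when det[aᵢ bᵢ cᵢ] = 0.
Here the determinant is -56.
Nonzero, so no common point exists.

No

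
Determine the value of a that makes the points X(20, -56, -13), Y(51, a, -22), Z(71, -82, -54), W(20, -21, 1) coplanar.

-32

Normal to plane XZW: n = (1071, -714, 1785); plane equation n·P = 38199.
Requiring n·Y = 38199: (-714)a + (15351) = 38199.
So a = -32.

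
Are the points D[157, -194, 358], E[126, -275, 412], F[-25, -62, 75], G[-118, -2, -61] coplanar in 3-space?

No

With D as base: DE = (-31, -81, 54), DF = (-182, 132, -283), DG = (-275, 192, -419).
DF × DG = (-972, 1567, 1356).
DE · (DF × DG) = -23571.
Since -23571 ≠ 0, the four points are not coplanar.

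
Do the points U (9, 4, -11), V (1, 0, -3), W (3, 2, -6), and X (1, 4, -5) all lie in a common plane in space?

No

With U as base: UV = (-8, -4, 8), UW = (-6, -2, 5), UX = (-8, 0, 6).
UW × UX = (-12, -4, -16).
UV · (UW × UX) = -16.
Since -16 ≠ 0, the four points are not coplanar.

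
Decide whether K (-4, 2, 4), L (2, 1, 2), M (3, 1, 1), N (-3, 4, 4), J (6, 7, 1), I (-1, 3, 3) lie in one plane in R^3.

No

The plane through K, L, M has normal n = KL × KM = (1, 4, 1) and equation n·P = 8.
Checking the remaining points: n·N = 17, n·J = 35, n·I = 14.
Since n·N = 17 ≠ 8, N is off the plane and the points are not all coplanar.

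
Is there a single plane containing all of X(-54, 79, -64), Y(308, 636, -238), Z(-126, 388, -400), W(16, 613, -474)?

Yes

With X as base: XY = (362, 557, -174), XZ = (-72, 309, -336), XW = (70, 534, -410).
XZ × XW = (52734, -53040, -60078).
XY · (XZ × XW) = 0.
The scalar triple product vanishes, so the four points are coplanar.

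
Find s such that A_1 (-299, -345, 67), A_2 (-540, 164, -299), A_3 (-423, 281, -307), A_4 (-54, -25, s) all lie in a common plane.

12

Coplanarity ⇔ det[A_1A_2; A_1A_3; A_1A_4] = 0.
Expanding, this is linear in s: (-87750)s + (1053000) = 0.
So s = 12.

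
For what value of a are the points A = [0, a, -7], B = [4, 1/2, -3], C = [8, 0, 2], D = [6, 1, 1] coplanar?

3/2

The points are coplanar iff AB · (AC × AD) = 0.
Expanding, this is linear in a: (6)a + (-9) = 0.
So a = 3/2.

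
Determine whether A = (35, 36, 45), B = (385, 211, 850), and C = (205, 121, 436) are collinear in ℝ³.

Yes

AB = (350, 175, 805), AC = (170, 85, 391).
Each component of AC is 17/35 times the corresponding component of AB, so AC = 17/35·AB and the points are collinear.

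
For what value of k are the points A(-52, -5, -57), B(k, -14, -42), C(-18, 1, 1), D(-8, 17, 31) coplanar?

-37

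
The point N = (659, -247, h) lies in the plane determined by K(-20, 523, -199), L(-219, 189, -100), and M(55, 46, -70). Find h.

A normal to the plane is n = KL × KM = (4137, 33096, 119973).
N lies in the plane iff n · KN = 0.
This gives (119973)h + (1199730) = 0, so h = -10.

-10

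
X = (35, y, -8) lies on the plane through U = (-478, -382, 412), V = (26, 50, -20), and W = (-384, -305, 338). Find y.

The plane through U, V, W has equation 1296x − 3312y − 1800z = -95904.
Substituting X: (-3312)y + (59760) = -95904, so y = 47.

47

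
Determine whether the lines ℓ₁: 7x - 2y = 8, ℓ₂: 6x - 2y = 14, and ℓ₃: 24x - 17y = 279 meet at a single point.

Intersecting ℓ₁ and ℓ₂: solving the 2×2 system gives (x, y) = (-6, -25).
Substitute into ℓ₃: (24)(-6) + (-17)(-25) = 281.
But ℓ₃ requires 279 ≠ 281, so the three lines have no common point.

No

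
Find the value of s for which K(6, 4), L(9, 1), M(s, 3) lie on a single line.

7

Collinearity: (M − K) must be parallel to (L − K) = (3, -3).
Cross-multiplying the components: (s − 6)·(-3) = (-1)·(3).
Solving gives s = 7.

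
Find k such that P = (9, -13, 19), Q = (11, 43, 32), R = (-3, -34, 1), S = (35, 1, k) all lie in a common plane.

The points are coplanar iff PQ · (PR × PS) = 0.
Expanding, this is linear in k: (630)k + (-32760) = 0.
So k = 52.

52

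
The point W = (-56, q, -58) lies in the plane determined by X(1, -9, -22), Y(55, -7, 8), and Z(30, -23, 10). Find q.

The plane through X, Y, Z has equation 484x − 858y − 814z = 26114.
Substituting W: (-858)q + (20108) = 26114, so q = -7.

-7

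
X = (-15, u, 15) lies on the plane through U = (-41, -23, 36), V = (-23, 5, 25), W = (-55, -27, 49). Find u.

-3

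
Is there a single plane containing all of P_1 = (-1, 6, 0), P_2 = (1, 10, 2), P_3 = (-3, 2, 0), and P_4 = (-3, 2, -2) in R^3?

A normal to the plane through P_1, P_2, P_3 is n = P_1P_2 × P_1P_3 = (8, -4, 0).
The plane has equation n·P = -32. For P_4: n·P_4 = -32.
Equal, so P_4 lies in the plane and all four are coplanar.

Yes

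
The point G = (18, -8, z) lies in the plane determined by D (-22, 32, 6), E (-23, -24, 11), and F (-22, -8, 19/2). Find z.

11/2

The plane through D, E, F has equation 4x + (7/2)y + 40z = 264.
Substituting G: (40)z + (44) = 264, so z = 11/2.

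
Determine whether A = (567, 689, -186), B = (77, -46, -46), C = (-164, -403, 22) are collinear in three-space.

No

AB = (-490, -735, 140), AC = (-731, -1092, 208).
Comparing components 3 and 1: (140)(-731) − (-490)(208) = -420 ≠ 0, so AB and AC are not parallel and the points are not collinear.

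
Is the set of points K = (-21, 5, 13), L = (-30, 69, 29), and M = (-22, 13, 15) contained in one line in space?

KL = (-9, 64, 16), KM = (-1, 8, 2).
Comparing components 3 and 1: (16)(-1) − (-9)(2) = 2 ≠ 0, so KL and KM are not parallel and the points are not collinear.

No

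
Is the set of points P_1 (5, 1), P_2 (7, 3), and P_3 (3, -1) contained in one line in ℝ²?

P_1P_2 = (2, 2), P_1P_3 = (-2, -2).
Twice the signed area of △P_1P_2P_3 is (2)(-2) − (2)(-2) = 0.
The triangle is degenerate (zero area), so the points are collinear.

Yes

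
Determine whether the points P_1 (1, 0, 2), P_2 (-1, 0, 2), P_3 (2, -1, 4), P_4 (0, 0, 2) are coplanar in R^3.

A normal to the plane through P_1, P_2, P_3 is n = P_1P_2 × P_1P_3 = (0, 4, 2).
The plane has equation n·P = 4. For P_4: n·P_4 = 4.
Equal, so P_4 lies in the plane and all four are coplanar.

Yes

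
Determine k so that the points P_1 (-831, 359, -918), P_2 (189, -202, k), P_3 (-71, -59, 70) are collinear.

408

Collinearity requires P_1P_2 × P_1P_3 = 0; each component is linear in k.
The x-component gives (418)k + (-170544) = 0, so k = 408.
The remaining components then also vanish.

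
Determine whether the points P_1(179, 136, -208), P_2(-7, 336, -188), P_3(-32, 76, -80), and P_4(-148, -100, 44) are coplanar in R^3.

No

The four points are coplanar iff the 3×3 determinant with rows P_1P_2, P_1P_3, P_1P_4 is zero.
Rows: (-186, 200, 20), (-211, -60, 128), (-327, -236, 252).
Expanding along the first row: (-186)(15088) − (200)(-11316) + (20)(30176) = 60352.
Nonzero ⇒ not coplanar.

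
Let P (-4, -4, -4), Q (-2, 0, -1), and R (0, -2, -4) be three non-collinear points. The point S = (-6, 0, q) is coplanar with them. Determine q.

1

The plane through P, Q, R has equation −6x + 12y − 12z = 24.
Substituting S: (-12)q + (36) = 24, so q = 1.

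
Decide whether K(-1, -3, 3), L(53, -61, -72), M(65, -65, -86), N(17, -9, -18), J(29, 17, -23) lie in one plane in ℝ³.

The plane through K, L, M has normal n = KL × KM = (512, -144, 480) and equation n·P = 1360.
Checking the remaining points: n·N = 1360, n·J = 1360.
All equal 1360, so all 5 points lie in one plane.

Yes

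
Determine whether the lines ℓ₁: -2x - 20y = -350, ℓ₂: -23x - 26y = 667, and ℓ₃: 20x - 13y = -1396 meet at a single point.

No

Intersecting ℓ₁ and ℓ₂: solving the 2×2 system gives (x, y) = (-55, 23).
Substitute into ℓ₃: (20)(-55) + (-13)(23) = -1399.
But ℓ₃ requires -1396 ≠ -1399, so the three lines have no common point.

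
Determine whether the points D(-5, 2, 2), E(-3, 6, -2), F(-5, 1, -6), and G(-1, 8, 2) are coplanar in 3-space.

No

The four points are coplanar iff the 3×3 determinant with rows DE, DF, DG is zero.
Rows: (2, 4, -4), (0, -1, -8), (4, 6, 0).
Expanding along the first row: (2)(48) − (4)(32) + (-4)(4) = -48.
Nonzero ⇒ not coplanar.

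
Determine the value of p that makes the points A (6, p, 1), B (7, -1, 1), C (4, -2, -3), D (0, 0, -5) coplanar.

The points are coplanar iff AB · (AC × AD) = 0.
Expanding, this is linear in p: (-10)p + (0) = 0.
So p = 0.

0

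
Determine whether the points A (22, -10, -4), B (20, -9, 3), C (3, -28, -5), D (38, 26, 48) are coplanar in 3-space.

With A as base: AB = (-2, 1, 7), AC = (-19, -18, -1), AD = (16, 36, 52).
AC × AD = (-900, 972, -396).
AB · (AC × AD) = 0.
The scalar triple product vanishes, so the four points are coplanar.

Yes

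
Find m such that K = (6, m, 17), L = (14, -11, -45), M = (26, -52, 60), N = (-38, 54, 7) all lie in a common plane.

-13

The points are coplanar iff KL · (KM × KN) = 0.
Expanding, this is linear in m: (6084)m + (79092) = 0.
So m = -13.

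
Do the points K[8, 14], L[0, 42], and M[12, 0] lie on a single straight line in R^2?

KL = (-8, 28), KM = (4, -14).
Twice the signed area of △KLM is (-8)(-14) − (28)(4) = 0.
The triangle is degenerate (zero area), so the points are collinear.

Yes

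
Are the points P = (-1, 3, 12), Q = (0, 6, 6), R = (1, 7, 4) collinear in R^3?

PQ = (1, 3, -6), PR = (2, 4, -8).
Comparing components 3 and 1: (-6)(2) − (1)(-8) = -4 ≠ 0, so PQ and PR are not parallel and the points are not collinear.

No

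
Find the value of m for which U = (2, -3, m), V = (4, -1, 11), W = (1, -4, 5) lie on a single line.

Direction VW = (-3, -3, -6). From the x-coordinate of U, the parameter along the line is τ = (2 − 4)/(-3) = 2/3.
Then m = 11 + 2/3·(-6) = 7.

7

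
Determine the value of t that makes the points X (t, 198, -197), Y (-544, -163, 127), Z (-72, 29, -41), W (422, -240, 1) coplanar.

392

The points are coplanar iff XY · (XZ × XW) = 0.
Expanding, this is linear in t: (37128)t + (-14554176) = 0.
So t = 392.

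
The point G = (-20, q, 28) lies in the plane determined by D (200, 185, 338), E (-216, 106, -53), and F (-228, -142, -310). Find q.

The plane through D, E, F has equation −76665x − 102220y + 102220z = 306660.
Substituting G: (-102220)q + (4395460) = 306660, so q = 40.

40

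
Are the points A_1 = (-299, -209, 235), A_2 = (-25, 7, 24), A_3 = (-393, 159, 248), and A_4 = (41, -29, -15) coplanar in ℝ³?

Yes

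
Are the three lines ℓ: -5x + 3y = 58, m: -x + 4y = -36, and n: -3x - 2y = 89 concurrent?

No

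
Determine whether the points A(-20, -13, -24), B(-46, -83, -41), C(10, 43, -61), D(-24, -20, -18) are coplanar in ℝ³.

The four points are coplanar iff the 3×3 determinant with rows AB, AC, AD is zero.
Rows: (-26, -70, -17), (30, 56, -37), (-4, -7, 6).
Expanding along the first row: (-26)(77) − (-70)(32) + (-17)(14) = 0.
Zero determinant ⇒ coplanar.

Yes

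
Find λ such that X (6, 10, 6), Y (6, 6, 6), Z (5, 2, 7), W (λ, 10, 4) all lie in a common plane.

8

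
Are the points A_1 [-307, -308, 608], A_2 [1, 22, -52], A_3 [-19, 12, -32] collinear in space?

No

A_1A_2 = (308, 330, -660), A_1A_3 = (288, 320, -640).
Comparing components 3 and 1: (-660)(288) − (308)(-640) = 7040 ≠ 0, so A_1A_2 and A_1A_3 are not parallel and the points are not collinear.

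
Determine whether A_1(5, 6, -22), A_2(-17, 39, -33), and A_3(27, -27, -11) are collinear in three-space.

A_1A_2 = (-22, 33, -11), A_1A_3 = (22, -33, 11).
A_1A_2 × A_1A_3 = (0, 0, 0).
The cross product vanishes, so the three points are collinear.

Yes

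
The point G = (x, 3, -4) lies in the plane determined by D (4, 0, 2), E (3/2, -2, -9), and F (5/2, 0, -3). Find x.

Coplanarity requires DE · (DF × DG) = 0.
DE = (-5/2, -2, -11), DF = (-3/2, 0, -5); the triple product is linear in x with coefficient 10 and constant term -10.
Setting it to zero: x = 1.

1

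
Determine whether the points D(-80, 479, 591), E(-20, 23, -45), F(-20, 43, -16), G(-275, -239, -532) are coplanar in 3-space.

Yes

A normal to the plane through D, E, F is n = DE × DF = (-504, -1740, 1200).
The plane has equation n·P = -83940. For G: n·G = -83940.
Equal, so G lies in the plane and all four are coplanar.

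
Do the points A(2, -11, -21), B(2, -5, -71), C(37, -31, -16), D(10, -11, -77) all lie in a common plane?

With A as base: AB = (0, 6, -50), AC = (35, -20, 5), AD = (8, 0, -56).
AC × AD = (1120, 2000, 160).
AB · (AC × AD) = 4000.
Since 4000 ≠ 0, the four points are not coplanar.

No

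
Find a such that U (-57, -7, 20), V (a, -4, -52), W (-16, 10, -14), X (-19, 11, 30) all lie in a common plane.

-42

Coplanarity ⇔ det[UV; UW; UX] = 0.
Expanding, this is linear in a: (782)a + (32844) = 0.
So a = -42.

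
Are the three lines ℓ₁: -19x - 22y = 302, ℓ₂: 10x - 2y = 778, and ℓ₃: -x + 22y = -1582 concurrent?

Yes

The three lines meet at one point iff the augmented coefficient matrix [aᵢ bᵢ cᵢ] has rank < 3, i.e. its determinant vanishes.
Here the determinant is 0.
It vanishes, so the lines are concurrent at (64, -69).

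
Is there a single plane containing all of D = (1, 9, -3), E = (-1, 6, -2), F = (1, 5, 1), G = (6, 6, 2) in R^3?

The four points are coplanar iff the 3×3 determinant with rows DE, DF, DG is zero.
Rows: (-2, -3, 1), (0, -4, 4), (5, -3, 5).
Expanding along the first row: (-2)(-8) − (-3)(-20) + (1)(20) = -24.
Nonzero ⇒ not coplanar.

No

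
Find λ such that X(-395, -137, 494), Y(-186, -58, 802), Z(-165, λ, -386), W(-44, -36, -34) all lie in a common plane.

-87

Normal to plane XYW: n = (-72820, 218460, -6620); plane equation n·P = -4435400.
Requiring n·Z = -4435400: (218460)λ + (14570620) = -4435400.
So λ = -87.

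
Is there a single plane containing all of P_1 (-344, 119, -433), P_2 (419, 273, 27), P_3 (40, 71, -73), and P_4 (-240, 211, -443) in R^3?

A normal to the plane through P_1, P_2, P_3 is n = P_1P_2 × P_1P_3 = (77520, -98040, -95760).
The plane has equation n·P = 3130440. For P_4: n·P_4 = 3130440.
Equal, so P_4 lies in the plane and all four are coplanar.

Yes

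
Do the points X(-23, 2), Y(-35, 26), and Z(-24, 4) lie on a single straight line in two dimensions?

XY = (-12, 24), XZ = (-1, 2).
det[XY; XZ] = (-12)(2) − (24)(-1) = 0.
The determinant is zero, so the points are collinear.

Yes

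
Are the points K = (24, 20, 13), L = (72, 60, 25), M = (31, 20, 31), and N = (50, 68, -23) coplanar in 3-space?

No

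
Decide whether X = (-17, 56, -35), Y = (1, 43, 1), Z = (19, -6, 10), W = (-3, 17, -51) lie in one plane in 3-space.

A normal to the plane through X, Y, Z is n = XY × XZ = (1647, 486, -648).
The plane has equation n·P = 21897. For W: n·W = 36369.
36369 ≠ 21897, so W is off the plane.

No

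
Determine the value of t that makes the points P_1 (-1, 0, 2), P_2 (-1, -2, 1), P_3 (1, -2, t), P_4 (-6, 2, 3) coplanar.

1

Coplanarity ⇔ det[P_1P_2; P_1P_3; P_1P_4] = 0.
Expanding, this is linear in t: (10)t + (-10) = 0.
So t = 1.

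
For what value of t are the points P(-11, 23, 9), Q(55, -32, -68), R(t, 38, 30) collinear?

-29

Direction PQ = (66, -55, -77). From the y-coordinate of R, the parameter along the line is τ = (38 − 23)/(-55) = -3/11.
Then t = (-11) + (-3/11)·(66) = -29.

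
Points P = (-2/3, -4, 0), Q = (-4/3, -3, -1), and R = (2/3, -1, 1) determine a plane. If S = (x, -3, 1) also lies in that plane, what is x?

1/3

A normal to the plane is n = PQ × PR = (4, -2/3, -10/3).
S lies in the plane iff n · PS = 0.
This gives (4)x + (-4/3) = 0, so x = 1/3.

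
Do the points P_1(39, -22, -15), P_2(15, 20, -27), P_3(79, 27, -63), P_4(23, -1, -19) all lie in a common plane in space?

Yes

With P_1 as base: P_1P_2 = (-24, 42, -12), P_1P_3 = (40, 49, -48), P_1P_4 = (-16, 21, -4).
P_1P_3 × P_1P_4 = (812, 928, 1624).
P_1P_2 · (P_1P_3 × P_1P_4) = 0.
The scalar triple product vanishes, so the four points are coplanar.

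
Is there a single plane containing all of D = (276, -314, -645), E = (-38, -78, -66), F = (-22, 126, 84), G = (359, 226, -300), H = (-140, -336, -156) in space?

The plane through D, E, F has normal n = DE × DF = (-82716, 56364, -67832) and equation n·P = 3223728.
Checking the remaining points: n·G = 3392820, n·H = 3223728.
Since n·G = 3392820 ≠ 3223728, G is off the plane and the points are not all coplanar.

No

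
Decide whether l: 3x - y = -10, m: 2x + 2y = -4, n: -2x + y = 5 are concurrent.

No

Intersecting l and m: solving the 2×2 system gives (x, y) = (-3, 1).
Substitute into n: (-2)(-3) + (1)(1) = 7.
But n requires 5 ≠ 7, so the three lines have no common point.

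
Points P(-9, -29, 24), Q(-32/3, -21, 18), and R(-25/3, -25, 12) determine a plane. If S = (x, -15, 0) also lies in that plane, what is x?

-29/3

A normal to the plane is n = PQ × PR = (-72, -24, -12).
S lies in the plane iff n · PS = 0.
This gives (-72)x + (-696) = 0, so x = -29/3.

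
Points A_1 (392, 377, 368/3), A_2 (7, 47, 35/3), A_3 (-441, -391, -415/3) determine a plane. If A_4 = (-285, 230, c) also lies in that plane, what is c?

A normal to the plane is n = A_1A_2 × A_1A_3 = (882, -8022, 20790).
A_4 lies in the plane iff n · A_1A_4 = 0.
This gives (20790)c + (-1968120) = 0, so c = 284/3.

284/3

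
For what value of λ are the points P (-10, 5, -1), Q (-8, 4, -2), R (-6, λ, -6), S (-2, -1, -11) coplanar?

Coplanarity ⇔ det[PQ; PR; PS] = 0.
Expanding, this is linear in λ: (-12)λ + (24) = 0.
So λ = 2.

2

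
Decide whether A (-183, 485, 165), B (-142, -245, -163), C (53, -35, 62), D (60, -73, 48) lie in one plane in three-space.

Yes

A normal to the plane through A, B, C is n = AB × AC = (-95370, -73185, 150960).
The plane has equation n·P = 6866385. For D: n·D = 6866385.
Equal, so D lies in the plane and all four are coplanar.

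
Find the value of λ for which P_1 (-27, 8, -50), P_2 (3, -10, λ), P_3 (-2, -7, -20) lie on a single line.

-14

Collinearity requires P_1P_2 × P_1P_3 = 0; each component is linear in λ.
The x-component gives (15)λ + (210) = 0, so λ = -14.
The remaining components then also vanish.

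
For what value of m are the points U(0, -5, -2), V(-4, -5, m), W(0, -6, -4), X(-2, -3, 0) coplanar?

Normal to plane UWX: n = (2, 4, -2); plane equation n·P = -16.
Requiring n·V = -16: (-2)m + (-28) = -16.
So m = -6.

-6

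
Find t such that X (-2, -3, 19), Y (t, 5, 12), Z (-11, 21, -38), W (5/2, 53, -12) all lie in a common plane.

-2

Normal to plane XZW: n = (2448, -1071/2, -612); plane equation n·P = -29835/2.
Requiring n·Y = -29835/2: (2448)t + (-20043/2) = -29835/2.
So t = -2.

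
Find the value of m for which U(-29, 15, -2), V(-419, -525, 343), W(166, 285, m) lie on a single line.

-349/2

Collinearity requires UV × UW = 0; each component is linear in m.
The x-component gives (-540)m + (-94230) = 0, so m = -349/2.
The remaining components then also vanish.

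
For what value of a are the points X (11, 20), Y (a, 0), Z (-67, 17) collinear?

-509

The three points are collinear iff det[XY; XZ] = 0.
This determinant is linear in a: (-3)a + (-1527) = 0, so a = -509.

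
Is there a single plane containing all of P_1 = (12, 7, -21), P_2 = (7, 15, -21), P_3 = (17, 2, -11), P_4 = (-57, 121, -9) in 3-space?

Yes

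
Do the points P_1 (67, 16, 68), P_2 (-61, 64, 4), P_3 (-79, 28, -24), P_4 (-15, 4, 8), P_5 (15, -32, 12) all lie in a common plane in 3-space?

Yes

The plane through P_1, P_2, P_3 has normal n = P_1P_2 × P_1P_3 = (-3648, -2432, 5472) and equation n·P = 88768.
Checking the remaining points: n·P_4 = 88768, n·P_5 = 88768.
All equal 88768, so all 5 points lie in one plane.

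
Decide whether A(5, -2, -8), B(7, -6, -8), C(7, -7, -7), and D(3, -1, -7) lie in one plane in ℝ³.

A normal to the plane through A, B, C is n = AB × AC = (-4, -2, -2).
The plane has equation n·P = 0. For D: n·D = 4.
4 ≠ 0, so D is off the plane.

No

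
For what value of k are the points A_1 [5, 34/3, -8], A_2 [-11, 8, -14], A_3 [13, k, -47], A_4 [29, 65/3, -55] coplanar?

17

Normal to plane A_1A_2A_4: n = (656/3, -896, -256/3); plane equation n·P = -25136/3.
Requiring n·A_3 = -25136/3: (-896)k + (20560/3) = -25136/3.
So k = 17.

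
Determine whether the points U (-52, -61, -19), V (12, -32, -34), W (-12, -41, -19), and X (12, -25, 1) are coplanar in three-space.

Yes

With U as base: UV = (64, 29, -15), UW = (40, 20, 0), UX = (64, 36, 20).
UW × UX = (400, -800, 160).
UV · (UW × UX) = 0.
The scalar triple product vanishes, so the four points are coplanar.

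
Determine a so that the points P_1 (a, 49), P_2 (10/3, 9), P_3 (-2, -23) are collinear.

10

The three points are collinear iff det[P_1P_2; P_1P_3] = 0.
This determinant is linear in a: (32)a + (-320) = 0, so a = 10.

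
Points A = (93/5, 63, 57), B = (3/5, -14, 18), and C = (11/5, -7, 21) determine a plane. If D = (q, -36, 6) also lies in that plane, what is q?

-23/5

The plane through A, B, C has equation 42x − (42/5)y − (14/5)z = 462/5.
Substituting D: (42)q + (1428/5) = 462/5, so q = -23/5.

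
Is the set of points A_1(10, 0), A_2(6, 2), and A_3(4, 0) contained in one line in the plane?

No

A_1A_2 = (-4, 2), A_1A_3 = (-6, 0).
If collinear, A_1A_3 would be a scalar multiple of A_1A_2. But (-4)·(0) ≠ (2)·(-6) (difference 12), so they are not parallel; the points are not collinear.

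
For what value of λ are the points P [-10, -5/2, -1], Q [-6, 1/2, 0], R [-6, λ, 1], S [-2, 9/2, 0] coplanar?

The points are coplanar iff PQ · (PR × PS) = 0.
Expanding, this is linear in λ: (-4)λ + (-2) = 0.
So λ = -1/2.

-1/2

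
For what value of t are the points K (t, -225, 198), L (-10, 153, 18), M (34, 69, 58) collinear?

Collinearity requires KL × KM = 0; each component is linear in t.
The y-component gives (40)t + (-7520) = 0, so t = 188.
The remaining components then also vanish.

188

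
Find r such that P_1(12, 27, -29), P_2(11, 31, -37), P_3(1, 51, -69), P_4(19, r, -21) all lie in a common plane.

The points are coplanar iff P_1P_2 · (P_1P_3 × P_1P_4) = 0.
Expanding, this is linear in r: (48)r + (-912) = 0.
So r = 19.

19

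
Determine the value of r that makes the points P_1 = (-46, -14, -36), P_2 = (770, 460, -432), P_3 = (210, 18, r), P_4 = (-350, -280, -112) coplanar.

-452

Coplanarity ⇔ det[P_1P_2; P_1P_3; P_1P_4] = 0.
Expanding, this is linear in r: (72960)r + (32977920) = 0.
So r = -452.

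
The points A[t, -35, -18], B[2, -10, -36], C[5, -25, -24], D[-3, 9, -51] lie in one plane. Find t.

19

The points are coplanar iff AB · (AC × AD) = 0.
Expanding, this is linear in t: (3)t + (-57) = 0.
So t = 19.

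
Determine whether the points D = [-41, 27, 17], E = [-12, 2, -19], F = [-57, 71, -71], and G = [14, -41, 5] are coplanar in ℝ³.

No

The four points are coplanar iff the 3×3 determinant with rows DE, DF, DG is zero.
Rows: (29, -25, -36), (-16, 44, -88), (55, -68, -12).
Expanding along the first row: (29)(-6512) − (-25)(5032) + (-36)(-1332) = -15096.
Nonzero ⇒ not coplanar.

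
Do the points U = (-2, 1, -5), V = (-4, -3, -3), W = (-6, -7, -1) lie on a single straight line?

UV = (-2, -4, 2), UW = (-4, -8, 4).
UV × UW = (0, 0, 0).
The cross product vanishes, so the three points are collinear.

Yes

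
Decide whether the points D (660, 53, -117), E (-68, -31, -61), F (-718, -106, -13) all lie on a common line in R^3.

No

DE = (-728, -84, 56), DF = (-1378, -159, 104).
Comparing components 2 and 3: (-84)(104) − (56)(-159) = 168 ≠ 0, so DE and DF are not parallel and the points are not collinear.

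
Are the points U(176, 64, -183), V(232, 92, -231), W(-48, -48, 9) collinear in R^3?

Yes

UV = (56, 28, -48), UW = (-224, -112, 192).
UV × UW = (0, 0, 0).
The cross product vanishes, so the three points are collinear.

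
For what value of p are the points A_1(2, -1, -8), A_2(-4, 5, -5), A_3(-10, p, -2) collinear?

Collinearity requires A_1A_2 × A_1A_3 = 0; each component is linear in p.
The x-component gives (-3)p + (33) = 0, so p = 11.
The remaining components then also vanish.

11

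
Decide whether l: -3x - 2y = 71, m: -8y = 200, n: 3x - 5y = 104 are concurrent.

Lines aᵢx + bᵢy = cᵢ with pairwise distinct directions are concurrent exactly when det[aᵢ bᵢ cᵢ] = 0.
Here the determinant is 0.
It vanishes, so the lines are concurrent at (-7, -25).

Yes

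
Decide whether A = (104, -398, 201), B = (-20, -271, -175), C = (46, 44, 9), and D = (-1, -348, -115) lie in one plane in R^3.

No

With A as base: AB = (-124, 127, -376), AC = (-58, 442, -192), AD = (-105, 50, -316).
AC × AD = (-130072, 1832, 43510).
AB · (AC × AD) = 1832.
Since 1832 ≠ 0, the four points are not coplanar.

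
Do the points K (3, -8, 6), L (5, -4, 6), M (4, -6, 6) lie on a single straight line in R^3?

Yes

KL = (2, 4, 0), KM = (1, 2, 0).
KL × KM = (0, 0, 0).
The cross product vanishes, so the three points are collinear.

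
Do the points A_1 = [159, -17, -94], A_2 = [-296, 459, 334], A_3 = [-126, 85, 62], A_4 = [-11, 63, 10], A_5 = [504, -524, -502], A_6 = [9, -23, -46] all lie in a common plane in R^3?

Yes

The plane through A_1, A_2, A_3 has normal n = A_1A_2 × A_1A_3 = (30600, -51000, 89250) and equation n·P = -2657100.
Checking the remaining points: n·A_4 = -2657100, n·A_5 = -2657100, n·A_6 = -2657100.
All equal -2657100, so all 6 points lie in one plane.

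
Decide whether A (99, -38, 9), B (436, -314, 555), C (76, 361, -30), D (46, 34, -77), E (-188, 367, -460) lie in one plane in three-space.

The plane through A, B, C has normal n = AB × AC = (-207090, 585, 128115) and equation n·P = -19371105.
Checking the remaining points: n·D = -19371105, n·E = -19785285.
Since n·E = -19785285 ≠ -19371105, E is off the plane and the points are not all coplanar.

No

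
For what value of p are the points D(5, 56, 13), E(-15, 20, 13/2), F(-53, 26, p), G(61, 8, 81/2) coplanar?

-21/2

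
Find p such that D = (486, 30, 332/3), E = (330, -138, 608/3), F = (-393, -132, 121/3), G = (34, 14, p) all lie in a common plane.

24

The points are coplanar iff DE · (DF × DG) = 0.
Expanding, this is linear in p: (-122400)p + (2937600) = 0.
So p = 24.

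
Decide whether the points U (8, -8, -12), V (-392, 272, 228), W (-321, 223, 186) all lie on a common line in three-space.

No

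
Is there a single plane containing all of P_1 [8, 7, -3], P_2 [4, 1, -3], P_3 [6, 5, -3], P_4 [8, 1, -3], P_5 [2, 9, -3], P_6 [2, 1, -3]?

The plane through P_1, P_2, P_3 has normal n = P_1P_2 × P_1P_3 = (0, 0, -4) and equation n·P = 12.
Checking the remaining points: n·P_4 = 12, n·P_5 = 12, n·P_6 = 12.
All equal 12, so all 6 points lie in one plane.

Yes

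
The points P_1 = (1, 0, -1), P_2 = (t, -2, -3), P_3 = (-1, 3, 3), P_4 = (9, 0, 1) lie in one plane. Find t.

5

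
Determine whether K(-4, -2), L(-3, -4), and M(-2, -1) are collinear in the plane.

No

KL = (1, -2), KM = (2, 1).
If collinear, KM would be a scalar multiple of KL. But (1)·(1) ≠ (-2)·(2) (difference 5), so they are not parallel; the points are not collinear.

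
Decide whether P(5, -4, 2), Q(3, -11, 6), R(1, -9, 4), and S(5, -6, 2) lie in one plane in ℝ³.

No

The four points are coplanar iff the 3×3 determinant with rows PQ, PR, PS is zero.
Rows: (-2, -7, 4), (-4, -5, 2), (0, -2, 0).
Expanding along the first row: (-2)(4) − (-7)(0) + (4)(8) = 24.
Nonzero ⇒ not coplanar.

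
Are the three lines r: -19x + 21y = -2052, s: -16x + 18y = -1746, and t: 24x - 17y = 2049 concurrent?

Yes

The three lines meet at one point iff the augmented coefficient matrix [aᵢ bᵢ cᵢ] has rank < 3, i.e. its determinant vanishes.
Here the determinant is 0.
It vanishes, so the lines are concurrent at (45, -57).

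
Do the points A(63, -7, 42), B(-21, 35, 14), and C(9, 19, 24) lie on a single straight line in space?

AB = (-84, 42, -28), AC = (-54, 26, -18).
AB × AC = (-28, 0, 84).
The cross product is nonzero, so the points do not lie on one line.

No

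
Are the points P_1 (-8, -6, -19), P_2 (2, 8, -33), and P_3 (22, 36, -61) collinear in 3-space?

Yes

P_1P_2 = (10, 14, -14), P_1P_3 = (30, 42, -42).
P_1P_2 × P_1P_3 = (0, 0, 0).
The cross product vanishes, so the three points are collinear.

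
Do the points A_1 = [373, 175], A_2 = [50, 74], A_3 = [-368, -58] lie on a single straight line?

A_1A_2 = (-323, -101), A_1A_3 = (-741, -233).
Twice the signed area of △A_1A_2A_3 is (-323)(-233) − (-101)(-741) = 418.
The area is nonzero, so the three points are not collinear.

No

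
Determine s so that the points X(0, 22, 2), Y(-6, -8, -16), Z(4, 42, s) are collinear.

14

Collinearity requires XY × XZ = 0; each component is linear in s.
The x-component gives (-30)s + (420) = 0, so s = 14.
The remaining components then also vanish.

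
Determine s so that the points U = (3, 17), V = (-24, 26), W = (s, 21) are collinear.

-9

Collinearity: (W − U) must be parallel to (V − U) = (-27, 9).
Cross-multiplying the components: (s − 3)·(9) = (4)·(-27).
Solving gives s = -9.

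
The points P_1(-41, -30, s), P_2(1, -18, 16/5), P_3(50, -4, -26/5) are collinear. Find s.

52/5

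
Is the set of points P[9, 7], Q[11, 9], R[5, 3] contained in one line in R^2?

PQ = (2, 2), PR = (-4, -4).
Twice the signed area of △PQR is (2)(-4) − (2)(-4) = 0.
The triangle is degenerate (zero area), so the points are collinear.

Yes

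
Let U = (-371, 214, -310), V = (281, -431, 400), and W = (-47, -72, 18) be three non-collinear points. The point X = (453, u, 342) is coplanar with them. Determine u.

-260

A normal to the plane is n = UV × UW = (-8500, 16184, 22508).
X lies in the plane iff n · UX = 0.
This gives (16184)u + (4207840) = 0, so u = -260.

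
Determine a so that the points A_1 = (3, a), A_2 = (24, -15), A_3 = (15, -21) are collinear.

-29

The three points are collinear iff det[A_1A_2; A_1A_3] = 0.
This determinant is linear in a: (-9)a + (-261) = 0, so a = -29.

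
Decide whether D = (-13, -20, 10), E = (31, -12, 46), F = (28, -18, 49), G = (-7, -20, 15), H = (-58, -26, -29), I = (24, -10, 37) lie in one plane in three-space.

The plane through D, E, F has normal n = DE × DF = (240, -240, -240) and equation n·P = -720.
Checking the remaining points: n·G = -480, n·H = -720, n·I = -720.
Since n·G = -480 ≠ -720, G is off the plane and the points are not all coplanar.

No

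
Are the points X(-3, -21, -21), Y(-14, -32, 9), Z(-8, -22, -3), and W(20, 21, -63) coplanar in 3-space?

The four points are coplanar iff the 3×3 determinant with rows XY, XZ, XW is zero.
Rows: (-11, -11, 30), (-5, -1, 18), (23, 42, -42).
Expanding along the first row: (-11)(-714) − (-11)(-204) + (30)(-187) = 0.
Zero determinant ⇒ coplanar.

Yes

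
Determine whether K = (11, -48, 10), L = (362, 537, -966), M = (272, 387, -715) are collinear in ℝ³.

No

KL = (351, 585, -976), KM = (261, 435, -725).
KL × KM = (435, -261, 0).
The cross product is nonzero, so the points do not lie on one line.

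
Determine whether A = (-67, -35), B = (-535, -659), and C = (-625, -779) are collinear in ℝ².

AB = (-468, -624), AC = (-558, -744).
Twice the signed area of △ABC is (-468)(-744) − (-624)(-558) = 0.
The triangle is degenerate (zero area), so the points are collinear.

Yes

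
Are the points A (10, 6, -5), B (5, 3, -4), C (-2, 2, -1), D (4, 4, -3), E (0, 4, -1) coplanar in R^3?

The plane through A, B, C has normal n = AB × AC = (-8, 8, -16) and equation n·P = 48.
Checking the remaining points: n·D = 48, n·E = 48.
All equal 48, so all 5 points lie in one plane.

Yes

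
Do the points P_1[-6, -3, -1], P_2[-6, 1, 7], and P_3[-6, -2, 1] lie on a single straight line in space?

P_1P_2 = (0, 4, 8), P_1P_3 = (0, 1, 2).
Each component of P_1P_3 is 1/4 times the corresponding component of P_1P_2, so P_1P_3 = 1/4·P_1P_2 and the points are collinear.

Yes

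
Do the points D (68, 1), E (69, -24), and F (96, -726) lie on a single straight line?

DE = (1, -25), DF = (28, -727).
If collinear, DF would be a scalar multiple of DE. But (1)·(-727) ≠ (-25)·(28) (difference -27), so they are not parallel; the points are not collinear.

No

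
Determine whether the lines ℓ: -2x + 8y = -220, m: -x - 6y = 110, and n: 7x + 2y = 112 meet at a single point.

No

Lines aᵢx + bᵢy = cᵢ with pairwise distinct directions are concurrent exactly when det[aᵢ bᵢ cᵢ] = 0.
Here the determinant is 40.
Nonzero, so no common point exists.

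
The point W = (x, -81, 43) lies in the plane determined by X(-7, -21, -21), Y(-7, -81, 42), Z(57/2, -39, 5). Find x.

A normal to the plane is n = XY × XZ = (-426, 4473/2, 2130).
W lies in the plane iff n · XW = 0.
This gives (-426)x + (-852) = 0, so x = -2.

-2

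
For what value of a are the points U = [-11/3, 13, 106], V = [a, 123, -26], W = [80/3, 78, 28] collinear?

143/3

Collinearity requires UV × UW = 0; each component is linear in a.
The y-component gives (78)a + (-3718) = 0, so a = 143/3.
The remaining components then also vanish.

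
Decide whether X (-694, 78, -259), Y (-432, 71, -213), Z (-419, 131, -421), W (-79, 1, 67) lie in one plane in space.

No

With X as base: XY = (262, -7, 46), XZ = (275, 53, -162), XW = (615, -77, 326).
XZ × XW = (4804, -189280, -53770).
XY · (XZ × XW) = 110188.
Since 110188 ≠ 0, the four points are not coplanar.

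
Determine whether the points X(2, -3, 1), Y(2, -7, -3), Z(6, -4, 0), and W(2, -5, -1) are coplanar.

A normal to the plane through X, Y, Z is n = XY × XZ = (0, -16, 16).
The plane has equation n·P = 64. For W: n·W = 64.
Equal, so W lies in the plane and all four are coplanar.

Yes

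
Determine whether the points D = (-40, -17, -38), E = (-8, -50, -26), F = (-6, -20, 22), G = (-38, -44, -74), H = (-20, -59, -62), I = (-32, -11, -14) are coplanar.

Yes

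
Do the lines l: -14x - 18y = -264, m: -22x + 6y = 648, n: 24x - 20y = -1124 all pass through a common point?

Yes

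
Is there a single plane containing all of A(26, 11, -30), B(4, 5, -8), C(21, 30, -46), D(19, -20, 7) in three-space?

The four points are coplanar iff the 3×3 determinant with rows AB, AC, AD is zero.
Rows: (-22, -6, 22), (-5, 19, -16), (-7, -31, 37).
Expanding along the first row: (-22)(207) − (-6)(-297) + (22)(288) = 0.
Zero determinant ⇒ coplanar.

Yes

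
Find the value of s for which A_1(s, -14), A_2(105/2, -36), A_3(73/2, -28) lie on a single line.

Collinearity: (A_1 − A_2) must be parallel to (A_3 − A_2) = (-16, 8).
Cross-multiplying the components: (s − 105/2)·(8) = (22)·(-16).
Solving gives s = 17/2.

17/2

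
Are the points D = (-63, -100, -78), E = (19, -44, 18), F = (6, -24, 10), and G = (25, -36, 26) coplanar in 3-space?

Yes

The four points are coplanar iff the 3×3 determinant with rows DE, DF, DG is zero.
Rows: (82, 56, 96), (69, 76, 88), (88, 64, 104).
Expanding along the first row: (82)(2272) − (56)(-568) + (96)(-2272) = 0.
Zero determinant ⇒ coplanar.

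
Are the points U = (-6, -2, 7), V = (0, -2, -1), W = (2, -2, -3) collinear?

UV = (6, 0, -8), UW = (8, 0, -10).
UV × UW = (0, -4, 0).
The cross product is nonzero, so the points do not lie on one line.

No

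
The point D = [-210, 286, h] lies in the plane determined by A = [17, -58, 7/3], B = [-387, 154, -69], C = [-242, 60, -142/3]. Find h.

35/3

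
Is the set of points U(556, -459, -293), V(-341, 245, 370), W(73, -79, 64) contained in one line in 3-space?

No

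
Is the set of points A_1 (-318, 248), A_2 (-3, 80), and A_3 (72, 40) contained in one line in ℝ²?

A_1A_2 = (315, -168), A_1A_3 = (390, -208).
Twice the signed area of △A_1A_2A_3 is (315)(-208) − (-168)(390) = 0.
The triangle is degenerate (zero area), so the points are collinear.

Yes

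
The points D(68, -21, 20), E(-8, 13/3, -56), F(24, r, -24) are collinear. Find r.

-19/3

Collinearity requires DE × DF = 0; each component is linear in r.
The x-component gives (76)r + (1444/3) = 0, so r = -19/3.
The remaining components then also vanish.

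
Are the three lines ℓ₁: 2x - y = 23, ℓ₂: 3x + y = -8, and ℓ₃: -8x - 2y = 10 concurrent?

The three lines meet at one point iff the augmented coefficient matrix [aᵢ bᵢ cᵢ] has rank < 3, i.e. its determinant vanishes.
Here the determinant is 0.
It vanishes, so the lines are concurrent at (3, -17).

Yes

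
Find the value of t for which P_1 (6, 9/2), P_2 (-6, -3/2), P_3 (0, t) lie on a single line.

The three points are collinear iff det[P_1P_2; P_1P_3] = 0.
This determinant is linear in t: (-12)t + (18) = 0, so t = 3/2.

3/2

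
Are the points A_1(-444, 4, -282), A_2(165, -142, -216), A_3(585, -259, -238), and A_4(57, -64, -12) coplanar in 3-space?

Yes

A normal to the plane through A_1, A_2, A_3 is n = A_1A_2 × A_1A_3 = (10934, 41118, -9933).
The plane has equation n·P = -1889118. For A_4: n·A_4 = -1889118.
Equal, so A_4 lies in the plane and all four are coplanar.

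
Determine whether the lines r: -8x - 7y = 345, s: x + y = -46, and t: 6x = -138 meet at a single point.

Intersecting r and s: solving the 2×2 system gives (x, y) = (-23, -23).
Substitute into t: (6)(-23) + (0)(-23) = -138.
This equals -138, so (-23, -23) lies on all three lines and they are concurrent.

Yes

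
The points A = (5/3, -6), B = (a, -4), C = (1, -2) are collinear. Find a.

4/3

The three points are collinear iff det[AB; AC] = 0.
This determinant is linear in a: (4)a + (-16/3) = 0, so a = 4/3.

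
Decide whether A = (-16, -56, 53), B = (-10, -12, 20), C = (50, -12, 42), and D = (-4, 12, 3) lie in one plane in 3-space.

Yes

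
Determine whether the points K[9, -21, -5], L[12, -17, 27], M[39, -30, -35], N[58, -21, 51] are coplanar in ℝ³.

A normal to the plane through K, L, M is n = KL × KM = (168, 1050, -147).
The plane has equation n·P = -19803. For N: n·N = -19803.
Equal, so N lies in the plane and all four are coplanar.

Yes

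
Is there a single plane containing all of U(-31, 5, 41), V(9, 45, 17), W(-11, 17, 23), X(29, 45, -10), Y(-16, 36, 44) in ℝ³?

Yes

The plane through U, V, W has normal n = UV × UW = (-432, 240, -320) and equation n·P = 1472.
Checking the remaining points: n·X = 1472, n·Y = 1472.
All equal 1472, so all 5 points lie in one plane.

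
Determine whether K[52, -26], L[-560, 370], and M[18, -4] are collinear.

KL = (-612, 396), KM = (-34, 22).
Checking proportionality: KM = 1/18·KL, so the vectors are parallel and the points are collinear.

Yes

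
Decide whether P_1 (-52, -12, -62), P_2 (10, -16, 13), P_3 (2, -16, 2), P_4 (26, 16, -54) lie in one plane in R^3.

The four points are coplanar iff the 3×3 determinant with rows P_1P_2, P_1P_3, P_1P_4 is zero.
Rows: (62, -4, 75), (54, -4, 64), (78, 28, 8).
Expanding along the first row: (62)(-1824) − (-4)(-4560) + (75)(1824) = 5472.
Nonzero ⇒ not coplanar.

No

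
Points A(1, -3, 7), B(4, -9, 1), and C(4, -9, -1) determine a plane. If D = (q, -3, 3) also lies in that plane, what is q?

1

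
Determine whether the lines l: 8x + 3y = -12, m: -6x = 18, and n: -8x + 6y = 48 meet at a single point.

Yes

Intersecting l and m: solving the 2×2 system gives (x, y) = (-3, 4).
Substitute into n: (-8)(-3) + (6)(4) = 48.
This equals 48, so (-3, 4) lies on all three lines and they are concurrent.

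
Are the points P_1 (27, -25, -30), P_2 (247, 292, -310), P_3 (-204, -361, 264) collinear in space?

P_1P_2 = (220, 317, -280), P_1P_3 = (-231, -336, 294).
Comparing components 2 and 3: (317)(294) − (-280)(-336) = -882 ≠ 0, so P_1P_2 and P_1P_3 are not parallel and the points are not collinear.

No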